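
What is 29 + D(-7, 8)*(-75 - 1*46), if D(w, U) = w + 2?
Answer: 634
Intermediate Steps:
D(w, U) = 2 + w
29 + D(-7, 8)*(-75 - 1*46) = 29 + (2 - 7)*(-75 - 1*46) = 29 - 5*(-75 - 46) = 29 - 5*(-121) = 29 + 605 = 634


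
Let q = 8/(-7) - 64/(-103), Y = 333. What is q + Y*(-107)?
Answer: -25690327/721 ≈ -35632.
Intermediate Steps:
q = -376/721 (q = 8*(-⅐) - 64*(-1/103) = -8/7 + 64/103 = -376/721 ≈ -0.52150)
q + Y*(-107) = -376/721 + 333*(-107) = -376/721 - 35631 = -25690327/721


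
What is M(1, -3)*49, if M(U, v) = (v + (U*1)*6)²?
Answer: 441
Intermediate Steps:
M(U, v) = (v + 6*U)² (M(U, v) = (v + U*6)² = (v + 6*U)²)
M(1, -3)*49 = (-3 + 6*1)²*49 = (-3 + 6)²*49 = 3²*49 = 9*49 = 441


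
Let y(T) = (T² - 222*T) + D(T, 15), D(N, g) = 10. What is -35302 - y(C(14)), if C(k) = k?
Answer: -32400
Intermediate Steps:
y(T) = 10 + T² - 222*T (y(T) = (T² - 222*T) + 10 = 10 + T² - 222*T)
-35302 - y(C(14)) = -35302 - (10 + 14² - 222*14) = -35302 - (10 + 196 - 3108) = -35302 - 1*(-2902) = -35302 + 2902 = -32400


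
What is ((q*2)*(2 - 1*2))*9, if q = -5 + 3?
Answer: 0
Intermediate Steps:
q = -2
((q*2)*(2 - 1*2))*9 = ((-2*2)*(2 - 1*2))*9 = -4*(2 - 2)*9 = -4*0*9 = 0*9 = 0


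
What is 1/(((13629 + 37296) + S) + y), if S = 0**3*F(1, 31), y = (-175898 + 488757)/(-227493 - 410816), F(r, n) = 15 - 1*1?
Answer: 638309/32505572966 ≈ 1.9637e-5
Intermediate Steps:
F(r, n) = 14 (F(r, n) = 15 - 1 = 14)
y = -312859/638309 (y = 312859/(-638309) = 312859*(-1/638309) = -312859/638309 ≈ -0.49014)
S = 0 (S = 0**3*14 = 0*14 = 0)
1/(((13629 + 37296) + S) + y) = 1/(((13629 + 37296) + 0) - 312859/638309) = 1/((50925 + 0) - 312859/638309) = 1/(50925 - 312859/638309) = 1/(32505572966/638309) = 638309/32505572966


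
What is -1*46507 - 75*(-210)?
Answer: -30757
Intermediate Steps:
-1*46507 - 75*(-210) = -46507 + 15750 = -30757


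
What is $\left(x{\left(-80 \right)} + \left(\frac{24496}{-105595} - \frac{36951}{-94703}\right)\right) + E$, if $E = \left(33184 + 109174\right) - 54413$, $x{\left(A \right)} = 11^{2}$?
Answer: $\frac{125810851693281}{1428594755} \approx 88066.0$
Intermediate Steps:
$x{\left(A \right)} = 121$
$E = 87945$ ($E = 142358 - 54413 = 87945$)
$\left(x{\left(-80 \right)} + \left(\frac{24496}{-105595} - \frac{36951}{-94703}\right)\right) + E = \left(121 + \left(\frac{24496}{-105595} - \frac{36951}{-94703}\right)\right) + 87945 = \left(121 + \left(24496 \left(- \frac{1}{105595}\right) - - \frac{36951}{94703}\right)\right) + 87945 = \left(121 + \left(- \frac{24496}{105595} + \frac{36951}{94703}\right)\right) + 87945 = \left(121 + \frac{225999451}{1428594755}\right) + 87945 = \frac{173085964806}{1428594755} + 87945 = \frac{125810851693281}{1428594755}$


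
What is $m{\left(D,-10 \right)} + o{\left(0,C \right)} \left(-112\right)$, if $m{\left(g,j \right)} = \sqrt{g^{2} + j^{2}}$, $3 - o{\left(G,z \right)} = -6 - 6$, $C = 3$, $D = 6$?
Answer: $-1680 + 2 \sqrt{34} \approx -1668.3$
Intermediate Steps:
$o{\left(G,z \right)} = 15$ ($o{\left(G,z \right)} = 3 - \left(-6 - 6\right) = 3 - -12 = 3 + 12 = 15$)
$m{\left(D,-10 \right)} + o{\left(0,C \right)} \left(-112\right) = \sqrt{6^{2} + \left(-10\right)^{2}} + 15 \left(-112\right) = \sqrt{36 + 100} - 1680 = \sqrt{136} - 1680 = 2 \sqrt{34} - 1680 = -1680 + 2 \sqrt{34}$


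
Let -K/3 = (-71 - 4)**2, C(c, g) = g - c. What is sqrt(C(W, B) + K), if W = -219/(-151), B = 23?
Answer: I*sqrt(384275521)/151 ≈ 129.82*I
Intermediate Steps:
W = 219/151 (W = -219*(-1/151) = 219/151 ≈ 1.4503)
K = -16875 (K = -3*(-71 - 4)**2 = -3*(-75)**2 = -3*5625 = -16875)
sqrt(C(W, B) + K) = sqrt((23 - 1*219/151) - 16875) = sqrt((23 - 219/151) - 16875) = sqrt(3254/151 - 16875) = sqrt(-2544871/151) = I*sqrt(384275521)/151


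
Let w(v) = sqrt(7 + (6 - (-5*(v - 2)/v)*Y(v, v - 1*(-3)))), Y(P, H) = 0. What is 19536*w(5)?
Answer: 19536*sqrt(13) ≈ 70438.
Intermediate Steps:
w(v) = sqrt(13) (w(v) = sqrt(7 + (6 - (-5*(v - 2)/v)*0)) = sqrt(7 + (6 - (-5*(-2 + v)/v)*0)) = sqrt(7 + (6 - 1*0)) = sqrt(7 + (6 + 0)) = sqrt(7 + 6) = sqrt(13))
19536*w(5) = 19536*sqrt(13)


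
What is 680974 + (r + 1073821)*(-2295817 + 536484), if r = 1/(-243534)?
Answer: -460086390913641413/243534 ≈ -1.8892e+12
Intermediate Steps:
r = -1/243534 ≈ -4.1062e-6
680974 + (r + 1073821)*(-2295817 + 536484) = 680974 + (-1/243534 + 1073821)*(-2295817 + 536484) = 680974 + (261511923413/243534)*(-1759333) = 680974 - 460086556753963529/243534 = -460086390913641413/243534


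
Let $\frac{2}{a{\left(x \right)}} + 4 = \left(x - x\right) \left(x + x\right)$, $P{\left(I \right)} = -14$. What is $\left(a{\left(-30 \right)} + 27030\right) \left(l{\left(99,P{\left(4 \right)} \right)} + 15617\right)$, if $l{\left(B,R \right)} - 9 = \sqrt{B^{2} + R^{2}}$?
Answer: $422362967 + \frac{54059 \sqrt{9997}}{2} \approx 4.2507 \cdot 10^{8}$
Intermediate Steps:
$l{\left(B,R \right)} = 9 + \sqrt{B^{2} + R^{2}}$
$a{\left(x \right)} = - \frac{1}{2}$ ($a{\left(x \right)} = \frac{2}{-4 + \left(x - x\right) \left(x + x\right)} = \frac{2}{-4 + 0 \cdot 2 x} = \frac{2}{-4 + 0} = \frac{2}{-4} = 2 \left(- \frac{1}{4}\right) = - \frac{1}{2}$)
$\left(a{\left(-30 \right)} + 27030\right) \left(l{\left(99,P{\left(4 \right)} \right)} + 15617\right) = \left(- \frac{1}{2} + 27030\right) \left(\left(9 + \sqrt{99^{2} + \left(-14\right)^{2}}\right) + 15617\right) = \frac{54059 \left(\left(9 + \sqrt{9801 + 196}\right) + 15617\right)}{2} = \frac{54059 \left(\left(9 + \sqrt{9997}\right) + 15617\right)}{2} = \frac{54059 \left(15626 + \sqrt{9997}\right)}{2} = 422362967 + \frac{54059 \sqrt{9997}}{2}$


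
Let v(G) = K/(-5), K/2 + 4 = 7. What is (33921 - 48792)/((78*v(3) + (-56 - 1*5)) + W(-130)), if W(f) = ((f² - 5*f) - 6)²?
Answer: -74355/1538958907 ≈ -4.8315e-5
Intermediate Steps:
K = 6 (K = -8 + 2*7 = -8 + 14 = 6)
v(G) = -6/5 (v(G) = 6/(-5) = 6*(-⅕) = -6/5)
W(f) = (-6 + f² - 5*f)²
(33921 - 48792)/((78*v(3) + (-56 - 1*5)) + W(-130)) = (33921 - 48792)/((78*(-6/5) + (-56 - 1*5)) + (6 - 1*(-130)² + 5*(-130))²) = -14871/((-468/5 + (-56 - 5)) + (6 - 1*16900 - 650)²) = -14871/((-468/5 - 61) + (6 - 16900 - 650)²) = -14871/(-773/5 + (-17544)²) = -14871/(-773/5 + 307791936) = -14871/1538958907/5 = -14871*5/1538958907 = -74355/1538958907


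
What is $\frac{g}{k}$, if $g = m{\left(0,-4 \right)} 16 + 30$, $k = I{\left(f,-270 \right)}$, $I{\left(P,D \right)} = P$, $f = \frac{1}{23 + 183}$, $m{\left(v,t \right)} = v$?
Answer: $6180$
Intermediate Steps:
$f = \frac{1}{206} \approx 0.0048544$
$k = \frac{1}{206} \approx 0.0048544$
$g = 30$ ($g = 0 \cdot 16 + 30 = 0 + 30 = 30$)
$\frac{g}{k} = 30 \frac{1}{\frac{1}{206}} = 30 \cdot 206 = 6180$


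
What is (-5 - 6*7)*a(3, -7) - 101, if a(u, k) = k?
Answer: 228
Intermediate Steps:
(-5 - 6*7)*a(3, -7) - 101 = (-5 - 6*7)*(-7) - 101 = (-5 - 42)*(-7) - 101 = -47*(-7) - 101 = 329 - 101 = 228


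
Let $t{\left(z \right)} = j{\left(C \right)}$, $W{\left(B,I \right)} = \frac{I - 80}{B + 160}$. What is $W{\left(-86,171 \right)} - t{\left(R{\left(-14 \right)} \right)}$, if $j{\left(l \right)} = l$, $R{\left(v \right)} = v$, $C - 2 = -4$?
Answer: $\frac{239}{74} \approx 3.2297$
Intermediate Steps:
$C = -2$ ($C = 2 - 4 = -2$)
$W{\left(B,I \right)} = \frac{-80 + I}{160 + B}$
$t{\left(z \right)} = -2$
$W{\left(-86,171 \right)} - t{\left(R{\left(-14 \right)} \right)} = \frac{-80 + 171}{160 - 86} - -2 = \frac{1}{74} \cdot 91 + 2 = \frac{91}{74} + 2 = \frac{239}{74}$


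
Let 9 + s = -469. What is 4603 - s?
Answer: 5081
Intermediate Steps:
s = -478 (s = -9 - 469 = -478)
4603 - s = 4603 - 1*(-478) = 4603 + 478 = 5081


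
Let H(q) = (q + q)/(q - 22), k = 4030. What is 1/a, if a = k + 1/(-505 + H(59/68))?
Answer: 725803/2924984653 ≈ 0.00024814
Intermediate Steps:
H(q) = 2*q/(-22 + q) (H(q) = (2*q)/(-22 + q) = 2*q/(-22 + q))
a = 2924984653/725803 (a = 4030 + 1/(-505 + 2*(59/68)/(-22 + 59/68)) = 4030 + 1/(-505 + 2*(59/68)/(-1437/68)) = 4030 + 1/(-505 + 2*(59/68)*(-68/1437)) = 4030 + 1/(-505 - 118/1437) = 4030 + 1/(-725803/1437) = 4030 - 1437/725803 = 2924984653/725803 ≈ 4030.0)
1/a = 1/(2924984653/725803) = 725803/2924984653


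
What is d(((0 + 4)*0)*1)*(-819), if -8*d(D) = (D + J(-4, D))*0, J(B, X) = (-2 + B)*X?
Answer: 0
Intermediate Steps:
J(B, X) = X*(-2 + B)
d(D) = 0 (d(D) = -(D + D*(-2 - 4))*0/8 = -(D + D*(-6))*0/8 = -(D - 6*D)*0/8 = -(-5*D)*0/8 = -1/8*0 = 0)
d(((0 + 4)*0)*1)*(-819) = 0*(-819) = 0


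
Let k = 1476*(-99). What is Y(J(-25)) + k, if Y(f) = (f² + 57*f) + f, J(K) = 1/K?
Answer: -91328949/625 ≈ -1.4613e+5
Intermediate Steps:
k = -146124
Y(f) = f² + 58*f
Y(J(-25)) + k = (58 + 1/(-25))/(-25) - 146124 = -(58 - 1/25)/25 - 146124 = -1/25*1449/25 - 146124 = -1449/625 - 146124 = -91328949/625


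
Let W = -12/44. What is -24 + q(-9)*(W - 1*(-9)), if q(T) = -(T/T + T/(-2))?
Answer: -72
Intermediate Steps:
W = -3/11 (W = -12*1/44 = -3/11 ≈ -0.27273)
q(T) = -1 + T/2 (q(T) = -(1 + T*(-½)) = -(1 - T/2) = -1 + T/2)
-24 + q(-9)*(W - 1*(-9)) = -24 + (-1 + (½)*(-9))*(-3/11 - 1*(-9)) = -24 + (-1 - 9/2)*(-3/11 + 9) = -24 - 11/2*96/11 = -24 - 48 = -72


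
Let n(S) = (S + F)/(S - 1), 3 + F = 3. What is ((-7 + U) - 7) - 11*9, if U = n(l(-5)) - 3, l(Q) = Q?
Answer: -691/6 ≈ -115.17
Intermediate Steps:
F = 0 (F = -3 + 3 = 0)
n(S) = S/(-1 + S) (n(S) = (S + 0)/(S - 1) = S/(-1 + S))
U = -13/6 (U = -5/(-1 - 5) - 3 = -5/(-6) - 3 = -5*(-⅙) - 3 = ⅚ - 3 = -13/6 ≈ -2.1667)
((-7 + U) - 7) - 11*9 = ((-7 - 13/6) - 7) - 11*9 = (-55/6 - 7) - 99 = -97/6 - 99 = -691/6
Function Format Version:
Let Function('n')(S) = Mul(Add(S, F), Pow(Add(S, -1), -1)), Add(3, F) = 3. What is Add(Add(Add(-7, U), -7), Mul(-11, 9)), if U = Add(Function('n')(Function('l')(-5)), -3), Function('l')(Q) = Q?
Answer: Rational(-691, 6) ≈ -115.17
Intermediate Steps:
F = 0 (F = Add(-3, 3) = 0)
Function('n')(S) = Mul(S, Pow(Add(-1, S), -1)) (Function('n')(S) = Mul(Add(S, 0), Pow(Add(S, -1), -1)) = Mul(S, Pow(Add(-1, S), -1)))
U = Rational(-13, 6) (U = Add(Mul(-5, Pow(Add(-1, -5), -1)), -3) = Add(Mul(-5, Pow(-6, -1)), -3) = Add(Mul(-5, Rational(-1, 6)), -3) = Add(Rational(5, 6), -3) = Rational(-13, 6) ≈ -2.1667)
Add(Add(Add(-7, U), -7), Mul(-11, 9)) = Add(Add(Add(-7, Rational(-13, 6)), -7), Mul(-11, 9)) = Add(Add(Rational(-55, 6), -7), -99) = Add(Rational(-97, 6), -99) = Rational(-691, 6)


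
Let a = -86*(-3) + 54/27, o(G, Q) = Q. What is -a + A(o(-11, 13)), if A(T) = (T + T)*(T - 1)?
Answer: 52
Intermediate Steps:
A(T) = 2*T*(-1 + T) (A(T) = (2*T)*(-1 + T) = 2*T*(-1 + T))
a = 260 (a = 258 + 54*(1/27) = 258 + 2 = 260)
-a + A(o(-11, 13)) = -1*260 + 2*13*(-1 + 13) = -260 + 2*13*12 = -260 + 312 = 52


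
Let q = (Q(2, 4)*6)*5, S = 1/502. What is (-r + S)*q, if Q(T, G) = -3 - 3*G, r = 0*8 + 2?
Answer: 225675/251 ≈ 899.10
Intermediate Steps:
S = 1/502 ≈ 0.0019920
r = 2 (r = 0 + 2 = 2)
q = -450 (q = ((-3 - 3*4)*6)*5 = ((-3 - 12)*6)*5 = -15*6*5 = -90*5 = -450)
(-r + S)*q = (-1*2 + 1/502)*(-450) = (-2 + 1/502)*(-450) = -1003/502*(-450) = 225675/251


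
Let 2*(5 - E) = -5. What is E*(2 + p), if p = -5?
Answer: -45/2 ≈ -22.500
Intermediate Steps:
E = 15/2 (E = 5 - 1/2*(-5) = 5 + 5/2 = 15/2 ≈ 7.5000)
E*(2 + p) = 15*(2 - 5)/2 = (15/2)*(-3) = -45/2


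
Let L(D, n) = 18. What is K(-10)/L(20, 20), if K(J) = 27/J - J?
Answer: 73/180 ≈ 0.40556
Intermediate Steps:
K(J) = -J + 27/J
K(-10)/L(20, 20) = (-1*(-10) + 27/(-10))/18 = (10 + 27*(-1/10))*(1/18) = (10 - 27/10)*(1/18) = (73/10)*(1/18) = 73/180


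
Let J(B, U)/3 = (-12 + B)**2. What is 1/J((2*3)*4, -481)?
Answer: 1/432 ≈ 0.0023148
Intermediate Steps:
J(B, U) = 3*(-12 + B)**2
1/J((2*3)*4, -481) = 1/(3*(-12 + (2*3)*4)**2) = 1/(3*(-12 + 6*4)**2) = 1/(3*(-12 + 24)**2) = 1/(3*12**2) = 1/(3*144) = 1/432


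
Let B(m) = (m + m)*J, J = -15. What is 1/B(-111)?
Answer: 1/3330 ≈ 0.00030030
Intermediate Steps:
B(m) = -30*m (B(m) = (m + m)*(-15) = (2*m)*(-15) = -30*m)
1/B(-111) = 1/(-30*(-111)) = 1/3330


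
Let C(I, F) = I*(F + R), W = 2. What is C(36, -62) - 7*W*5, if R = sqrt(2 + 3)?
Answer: -2302 + 36*sqrt(5) ≈ -2221.5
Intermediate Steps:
R = sqrt(5) ≈ 2.2361
C(I, F) = I*(F + sqrt(5))
C(36, -62) - 7*W*5 = 36*(-62 + sqrt(5)) - 7*2*5 = (-2232 + 36*sqrt(5)) - 14*5 = (-2232 + 36*sqrt(5)) - 1*70 = (-2232 + 36*sqrt(5)) - 70 = -2302 + 36*sqrt(5)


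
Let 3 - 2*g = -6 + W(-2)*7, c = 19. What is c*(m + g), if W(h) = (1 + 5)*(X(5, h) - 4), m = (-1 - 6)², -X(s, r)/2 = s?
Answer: 13205/2 ≈ 6602.5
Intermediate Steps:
X(s, r) = -2*s
m = 49 (m = (-7)² = 49)
W(h) = -84 (W(h) = (1 + 5)*(-2*5 - 4) = 6*(-10 - 4) = 6*(-14) = -84)
g = 597/2 (g = 3/2 - (-6 - 84*7)/2 = 3/2 - (-6 - 588)/2 = 3/2 - ½*(-594) = 3/2 + 297 = 597/2 ≈ 298.50)
c*(m + g) = 19*(49 + 597/2) = 19*(695/2) = 13205/2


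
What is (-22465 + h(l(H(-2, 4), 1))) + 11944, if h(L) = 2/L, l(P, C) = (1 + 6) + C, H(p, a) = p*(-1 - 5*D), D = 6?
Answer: -42083/4 ≈ -10521.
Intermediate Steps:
H(p, a) = -31*p (H(p, a) = p*(-1 - 5*6) = p*(-1 - 30) = p*(-31) = -31*p)
l(P, C) = 7 + C
(-22465 + h(l(H(-2, 4), 1))) + 11944 = (-22465 + 2/(7 + 1)) + 11944 = (-22465 + 2/8) + 11944 = (-22465 + 2*(1/8)) + 11944 = (-22465 + 1/4) + 11944 = -89859/4 + 11944 = -42083/4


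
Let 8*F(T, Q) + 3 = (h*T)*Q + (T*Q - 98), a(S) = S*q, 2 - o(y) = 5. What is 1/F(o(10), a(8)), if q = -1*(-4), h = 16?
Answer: -8/1733 ≈ -0.0046163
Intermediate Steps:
o(y) = -3 (o(y) = 2 - 1*5 = 2 - 5 = -3)
q = 4
a(S) = 4*S (a(S) = S*4 = 4*S)
F(T, Q) = -101/8 + 17*Q*T/8 (F(T, Q) = -3/8 + ((16*T)*Q + (T*Q - 98))/8 = -3/8 + (16*Q*T + (Q*T - 98))/8 = -3/8 + (16*Q*T + (-98 + Q*T))/8 = -3/8 + (-98 + 17*Q*T)/8 = -3/8 + (-49/4 + 17*Q*T/8) = -101/8 + 17*Q*T/8)
1/F(o(10), a(8)) = 1/(-101/8 + (17/8)*(4*8)*(-3)) = 1/(-101/8 + (17/8)*32*(-3)) = 1/(-101/8 - 204) = 1/(-1733/8) = -8/1733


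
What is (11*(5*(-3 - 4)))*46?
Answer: -17710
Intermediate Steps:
(11*(5*(-3 - 4)))*46 = (11*(5*(-7)))*46 = (11*(-35))*46 = -385*46 = -17710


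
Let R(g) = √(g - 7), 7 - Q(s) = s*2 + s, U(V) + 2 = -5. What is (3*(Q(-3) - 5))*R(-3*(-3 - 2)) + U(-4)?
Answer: -7 + 66*√2 ≈ 86.338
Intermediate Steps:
U(V) = -7 (U(V) = -2 - 5 = -7)
Q(s) = 7 - 3*s (Q(s) = 7 - (s*2 + s) = 7 - (2*s + s) = 7 - 3*s)
R(g) = √(-7 + g)
(3*(Q(-3) - 5))*R(-3*(-3 - 2)) + U(-4) = (3*((7 - 3*(-3)) - 5))*√(-7 - 3*(-3 - 2)) - 7 = (3*((7 + 9) - 5))*√(-7 - 3*(-5)) - 7 = (3*(16 - 5))*√(-7 + 15) - 7 = (3*11)*√8 - 7 = 33*(2*√2) - 7 = 66*√2 - 7 = -7 + 66*√2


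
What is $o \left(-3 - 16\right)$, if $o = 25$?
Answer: $-475$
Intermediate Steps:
$o \left(-3 - 16\right) = 25 \left(-3 - 16\right) = 25 \left(-19\right) = -475$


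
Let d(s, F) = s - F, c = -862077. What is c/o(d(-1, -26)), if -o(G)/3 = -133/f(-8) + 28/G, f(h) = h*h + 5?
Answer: -495694275/1393 ≈ -3.5585e+5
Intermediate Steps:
f(h) = 5 + h² (f(h) = h² + 5 = 5 + h²)
o(G) = 133/23 - 84/G (o(G) = -3*(-133/(5 + (-8)²) + 28/G) = -3*(-133/(5 + 64) + 28/G) = -3*(-133/69 + 28/G) = 133/23 - 84/G)
c/o(d(-1, -26)) = -862077/(133/23 - 84/(-1 - 1*(-26))) = -862077/(133/23 - 84/(-1 + 26)) = -862077/(133/23 - 84/25) = -862077/1393/575 = -862077*575/1393 = -495694275/1393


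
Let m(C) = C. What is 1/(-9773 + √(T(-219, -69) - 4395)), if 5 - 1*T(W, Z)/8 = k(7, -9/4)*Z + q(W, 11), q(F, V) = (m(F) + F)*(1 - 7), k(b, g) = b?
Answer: -9773/95533044 - I*√21515/95533044 ≈ -0.0001023 - 1.5354e-6*I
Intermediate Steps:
q(F, V) = -12*F (q(F, V) = (F + F)*(1 - 7) = (2*F)*(-6) = -12*F)
T(W, Z) = 40 - 56*Z + 96*W (T(W, Z) = 40 - 8*(7*Z - 12*W) = 40 - 8*(-12*W + 7*Z) = 40 + (-56*Z + 96*W) = 40 - 56*Z + 96*W)
1/(-9773 + √(T(-219, -69) - 4395)) = 1/(-9773 + √((40 - 56*(-69) + 96*(-219)) - 4395)) = 1/(-9773 + √((40 + 3864 - 21024) - 4395)) = 1/(-9773 + √(-17120 - 4395)) = 1/(-9773 + √(-21515)) = 1/(-9773 + I*√21515)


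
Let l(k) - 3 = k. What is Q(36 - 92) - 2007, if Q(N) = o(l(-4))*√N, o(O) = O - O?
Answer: -2007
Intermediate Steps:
l(k) = 3 + k
o(O) = 0
Q(N) = 0 (Q(N) = 0*√N = 0)
Q(36 - 92) - 2007 = 0 - 2007 = -2007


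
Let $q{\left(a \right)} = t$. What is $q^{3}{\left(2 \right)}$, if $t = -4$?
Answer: $-64$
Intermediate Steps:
$q{\left(a \right)} = -4$
$q^{3}{\left(2 \right)} = \left(-4\right)^{3} = -64$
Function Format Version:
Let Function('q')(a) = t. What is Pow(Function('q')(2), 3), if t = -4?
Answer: -64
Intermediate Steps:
Function('q')(a) = -4
Pow(Function('q')(2), 3) = Pow(-4, 3) = -64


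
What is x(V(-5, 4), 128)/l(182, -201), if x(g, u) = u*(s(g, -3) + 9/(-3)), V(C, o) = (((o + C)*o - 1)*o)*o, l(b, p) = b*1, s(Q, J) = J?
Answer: -384/91 ≈ -4.2198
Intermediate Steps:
l(b, p) = b
V(C, o) = o**2*(-1 + o*(C + o)) (V(C, o) = (((C + o)*o - 1)*o)*o = ((o*(C + o) - 1)*o)*o = ((-1 + o*(C + o))*o)*o = (o*(-1 + o*(C + o)))*o = o**2*(-1 + o*(C + o)))
x(g, u) = -6*u (x(g, u) = u*(-3 + 9/(-3)) = u*(-3 + 9*(-1/3)) = u*(-3 - 3) = u*(-6) = -6*u)
x(V(-5, 4), 128)/l(182, -201) = -6*128/182 = -768*1/182 = -384/91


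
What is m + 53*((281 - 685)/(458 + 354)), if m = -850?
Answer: -177903/203 ≈ -876.37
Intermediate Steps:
m + 53*((281 - 685)/(458 + 354)) = -850 + 53*((281 - 685)/(458 + 354)) = -850 + 53*(-404/812) = -850 + 53*(-404*1/812) = -850 + 53*(-101/203) = -850 - 5353/203 = -177903/203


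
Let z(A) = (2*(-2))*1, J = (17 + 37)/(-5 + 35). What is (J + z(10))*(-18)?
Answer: 198/5 ≈ 39.600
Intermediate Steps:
J = 9/5 (J = 54/30 = 54*(1/30) = 9/5 ≈ 1.8000)
z(A) = -4 (z(A) = -4*1 = -4)
(J + z(10))*(-18) = (9/5 - 4)*(-18) = -11/5*(-18) = 198/5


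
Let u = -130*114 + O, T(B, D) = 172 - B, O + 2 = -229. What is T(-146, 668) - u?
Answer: 15369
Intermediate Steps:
O = -231 (O = -2 - 229 = -231)
u = -15051 (u = -130*114 - 231 = -14820 - 231 = -15051)
T(-146, 668) - u = (172 - 1*(-146)) - 1*(-15051) = (172 + 146) + 15051 = 318 + 15051 = 15369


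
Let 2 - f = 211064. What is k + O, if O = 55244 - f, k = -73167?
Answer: 193139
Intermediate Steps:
f = -211062 (f = 2 - 1*211064 = 2 - 211064 = -211062)
O = 266306 (O = 55244 - 1*(-211062) = 55244 + 211062 = 266306)
k + O = -73167 + 266306 = 193139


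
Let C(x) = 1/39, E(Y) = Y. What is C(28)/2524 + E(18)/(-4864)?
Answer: -220873/59849088 ≈ -0.0036905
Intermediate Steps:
C(x) = 1/39
C(28)/2524 + E(18)/(-4864) = (1/39)/2524 + 18/(-4864) = (1/39)*(1/2524) + 18*(-1/4864) = 1/98436 - 9/2432 = -220873/59849088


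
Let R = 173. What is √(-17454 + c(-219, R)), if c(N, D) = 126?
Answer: 76*I*√3 ≈ 131.64*I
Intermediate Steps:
√(-17454 + c(-219, R)) = √(-17454 + 126) = √(-17328) = 76*I*√3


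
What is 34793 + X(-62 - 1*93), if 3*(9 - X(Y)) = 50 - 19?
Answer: 104375/3 ≈ 34792.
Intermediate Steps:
X(Y) = -4/3 (X(Y) = 9 - (50 - 19)/3 = 9 - ⅓*31 = 9 - 31/3 = -4/3)
34793 + X(-62 - 1*93) = 34793 - 4/3 = 104375/3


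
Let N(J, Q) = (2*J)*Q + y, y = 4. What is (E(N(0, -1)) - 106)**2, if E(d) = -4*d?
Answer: 14884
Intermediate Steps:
N(J, Q) = 4 + 2*J*Q (N(J, Q) = (2*J)*Q + 4 = 2*J*Q + 4 = 4 + 2*J*Q)
(E(N(0, -1)) - 106)**2 = (-4*(4 + 2*0*(-1)) - 106)**2 = (-4*(4 + 0) - 106)**2 = (-4*4 - 106)**2 = (-16 - 106)**2 = (-122)**2 = 14884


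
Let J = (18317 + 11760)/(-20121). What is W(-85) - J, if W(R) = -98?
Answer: -102199/1059 ≈ -96.505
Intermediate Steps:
J = -1583/1059 (J = 30077*(-1/20121) = -1583/1059 ≈ -1.4948)
W(-85) - J = -98 - 1*(-1583/1059) = -98 + 1583/1059 = -102199/1059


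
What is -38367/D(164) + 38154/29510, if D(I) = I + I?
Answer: -559847829/4839640 ≈ -115.68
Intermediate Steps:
D(I) = 2*I
-38367/D(164) + 38154/29510 = -38367/(2*164) + 38154/29510 = -38367/328 + 38154*(1/29510) = -38367*1/328 + 19077/14755 = -38367/328 + 19077/14755 = -559847829/4839640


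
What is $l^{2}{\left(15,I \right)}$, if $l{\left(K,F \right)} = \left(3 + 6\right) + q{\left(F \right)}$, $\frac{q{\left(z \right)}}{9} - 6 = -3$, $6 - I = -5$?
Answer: $1296$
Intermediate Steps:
$I = 11$ ($I = 6 - -5 = 6 + 5 = 11$)
$q{\left(z \right)} = 27$ ($q{\left(z \right)} = 54 + 9 \left(-3\right) = 54 - 27 = 27$)
$l{\left(K,F \right)} = 36$ ($l{\left(K,F \right)} = \left(3 + 6\right) + 27 = 9 + 27 = 36$)
$l^{2}{\left(15,I \right)} = 36^{2} = 1296$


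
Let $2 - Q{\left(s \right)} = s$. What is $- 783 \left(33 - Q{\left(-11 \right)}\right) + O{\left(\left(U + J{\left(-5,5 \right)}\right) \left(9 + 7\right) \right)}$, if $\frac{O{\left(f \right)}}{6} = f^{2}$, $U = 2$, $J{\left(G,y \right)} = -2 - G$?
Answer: $22740$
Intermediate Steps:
$Q{\left(s \right)} = 2 - s$
$O{\left(f \right)} = 6 f^{2}$
$- 783 \left(33 - Q{\left(-11 \right)}\right) + O{\left(\left(U + J{\left(-5,5 \right)}\right) \left(9 + 7\right) \right)} = - 783 \left(33 - \left(2 - -11\right)\right) + 6 \left(\left(2 - -3\right) \left(9 + 7\right)\right)^{2} = - 783 \left(33 - \left(2 + 11\right)\right) + 6 \left(\left(2 + \left(-2 + 5\right)\right) 16\right)^{2} = - 783 \left(33 - 13\right) + 6 \left(\left(2 + 3\right) 16\right)^{2} = - 783 \left(33 - 13\right) + 6 \left(5 \cdot 16\right)^{2} = \left(-783\right) 20 + 6 \cdot 80^{2} = -15660 + 6 \cdot 6400 = -15660 + 38400 = 22740$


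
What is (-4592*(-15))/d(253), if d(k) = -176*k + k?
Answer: -1968/1265 ≈ -1.5557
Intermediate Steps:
d(k) = -175*k
(-4592*(-15))/d(253) = (-4592*(-15))/((-175*253)) = 68880/(-44275) = 68880*(-1/44275) = -1968/1265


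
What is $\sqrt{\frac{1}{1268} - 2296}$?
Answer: $\frac{i \sqrt{922890659}}{634} \approx 47.917 i$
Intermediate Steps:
$\sqrt{\frac{1}{1268} - 2296} = \sqrt{- \frac{2911327}{1268}} = \frac{i \sqrt{922890659}}{634}$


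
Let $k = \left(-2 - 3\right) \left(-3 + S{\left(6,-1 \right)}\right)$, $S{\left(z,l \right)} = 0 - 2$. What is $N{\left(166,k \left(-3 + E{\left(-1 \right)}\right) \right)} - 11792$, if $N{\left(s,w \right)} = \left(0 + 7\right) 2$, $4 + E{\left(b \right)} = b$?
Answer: $-11778$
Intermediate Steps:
$S{\left(z,l \right)} = -2$ ($S{\left(z,l \right)} = 0 - 2 = -2$)
$E{\left(b \right)} = -4 + b$
$k = 25$ ($k = \left(-2 - 3\right) \left(-3 - 2\right) = \left(-5\right) \left(-5\right) = 25$)
$N{\left(s,w \right)} = 14$ ($N{\left(s,w \right)} = 7 \cdot 2 = 14$)
$N{\left(166,k \left(-3 + E{\left(-1 \right)}\right) \right)} - 11792 = 14 - 11792 = -11778$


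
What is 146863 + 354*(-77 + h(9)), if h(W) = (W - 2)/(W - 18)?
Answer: 357989/3 ≈ 1.1933e+5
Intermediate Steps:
h(W) = (-2 + W)/(-18 + W)
146863 + 354*(-77 + h(9)) = 146863 + 354*(-77 + (-2 + 9)/(-18 + 9)) = 146863 + 354*(-77 + 7/(-9)) = 146863 + 354*(-77 - ⅑*7) = 146863 + 354*(-77 - 7/9) = 146863 + 354*(-700/9) = 146863 - 82600/3 = 357989/3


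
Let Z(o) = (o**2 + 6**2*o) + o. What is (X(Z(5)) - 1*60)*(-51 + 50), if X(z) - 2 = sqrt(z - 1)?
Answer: 58 - sqrt(209) ≈ 43.543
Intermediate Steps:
Z(o) = o**2 + 37*o (Z(o) = (o**2 + 36*o) + o = o**2 + 37*o)
X(z) = 2 + sqrt(-1 + z) (X(z) = 2 + sqrt(z - 1) = 2 + sqrt(-1 + z))
(X(Z(5)) - 1*60)*(-51 + 50) = ((2 + sqrt(-1 + 5*(37 + 5))) - 1*60)*(-51 + 50) = ((2 + sqrt(-1 + 5*42)) - 60)*(-1) = ((2 + sqrt(-1 + 210)) - 60)*(-1) = ((2 + sqrt(209)) - 60)*(-1) = (-58 + sqrt(209))*(-1) = 58 - sqrt(209)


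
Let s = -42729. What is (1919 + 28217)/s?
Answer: -30136/42729 ≈ -0.70528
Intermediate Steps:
(1919 + 28217)/s = (1919 + 28217)/(-42729) = 30136*(-1/42729) = -30136/42729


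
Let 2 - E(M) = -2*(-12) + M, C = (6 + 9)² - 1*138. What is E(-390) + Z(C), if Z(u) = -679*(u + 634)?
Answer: -489191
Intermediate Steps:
C = 87 (C = 15² - 138 = 225 - 138 = 87)
E(M) = -22 - M (E(M) = 2 - (-2*(-12) + M) = 2 - (24 + M) = 2 + (-24 - M) = -22 - M)
Z(u) = -430486 - 679*u (Z(u) = -679*(634 + u) = -430486 - 679*u)
E(-390) + Z(C) = (-22 - 1*(-390)) + (-430486 - 679*87) = (-22 + 390) + (-430486 - 59073) = 368 - 489559 = -489191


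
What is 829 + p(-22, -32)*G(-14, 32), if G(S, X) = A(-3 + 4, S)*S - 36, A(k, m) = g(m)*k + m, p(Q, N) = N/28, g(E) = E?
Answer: 2955/7 ≈ 422.14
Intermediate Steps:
p(Q, N) = N/28 (p(Q, N) = N*(1/28) = N/28)
A(k, m) = m + k*m (A(k, m) = m*k + m = k*m + m = m + k*m)
G(S, X) = -36 + 2*S² (G(S, X) = (S*(1 + (-3 + 4)))*S - 36 = (S*(1 + 1))*S - 36 = (S*2)*S - 36 = (2*S)*S - 36 = 2*S² - 36 = -36 + 2*S²)
829 + p(-22, -32)*G(-14, 32) = 829 + ((1/28)*(-32))*(-36 + 2*(-14)²) = 829 - 8*(-36 + 2*196)/7 = 829 - 8*(-36 + 392)/7 = 829 - 8/7*356 = 829 - 2848/7 = 2955/7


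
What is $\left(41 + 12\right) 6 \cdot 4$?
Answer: $1272$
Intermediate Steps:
$\left(41 + 12\right) 6 \cdot 4 = 53 \cdot 24 = 1272$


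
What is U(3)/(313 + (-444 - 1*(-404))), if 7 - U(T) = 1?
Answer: 2/91 ≈ 0.021978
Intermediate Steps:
U(T) = 6 (U(T) = 7 - 1*1 = 7 - 1 = 6)
U(3)/(313 + (-444 - 1*(-404))) = 6/(313 + (-444 - 1*(-404))) = 6/(313 + (-444 + 404)) = 6/(313 - 40) = 6/273 = 6*(1/273) = 2/91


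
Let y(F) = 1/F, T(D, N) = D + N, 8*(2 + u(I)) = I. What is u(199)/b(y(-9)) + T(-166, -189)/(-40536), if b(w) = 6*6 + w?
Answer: 4230007/6546564 ≈ 0.64614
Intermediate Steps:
u(I) = -2 + I/8
b(w) = 36 + w
u(199)/b(y(-9)) + T(-166, -189)/(-40536) = (-2 + (⅛)*199)/(36 + 1/(-9)) + (-166 - 189)/(-40536) = (-2 + 199/8)/(36 - ⅑) - 355*(-1/40536) = 183/(8*(323/9)) + 355/40536 = (183/8)*(9/323) + 355/40536 = 1647/2584 + 355/40536 = 4230007/6546564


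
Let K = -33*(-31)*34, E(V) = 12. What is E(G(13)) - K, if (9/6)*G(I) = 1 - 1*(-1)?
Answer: -34770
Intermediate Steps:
G(I) = 4/3 (G(I) = 2*(1 - 1*(-1))/3 = 2*(1 + 1)/3 = (⅔)*2 = 4/3)
K = 34782 (K = 1023*34 = 34782)
E(G(13)) - K = 12 - 1*34782 = 12 - 34782 = -34770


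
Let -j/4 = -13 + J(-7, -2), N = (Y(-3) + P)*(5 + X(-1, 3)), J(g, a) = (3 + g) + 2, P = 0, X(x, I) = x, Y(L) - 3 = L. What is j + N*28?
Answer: 60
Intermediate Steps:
Y(L) = 3 + L
J(g, a) = 5 + g
N = 0 (N = ((3 - 3) + 0)*(5 - 1) = (0 + 0)*4 = 0*4 = 0)
j = 60 (j = -4*(-13 + (5 - 7)) = -4*(-13 - 2) = -4*(-15) = 60)
j + N*28 = 60 + 0*28 = 60 + 0 = 60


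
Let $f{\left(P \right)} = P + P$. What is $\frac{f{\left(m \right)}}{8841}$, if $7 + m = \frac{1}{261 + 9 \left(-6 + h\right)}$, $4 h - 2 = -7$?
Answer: $- \frac{10954}{6922503} \approx -0.0015824$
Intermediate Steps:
$h = - \frac{5}{4}$ ($h = \frac{1}{2} + \frac{1}{4} \left(-7\right) = \frac{1}{2} - \frac{7}{4} = - \frac{5}{4} \approx -1.25$)
$m = - \frac{5477}{783}$ ($m = -7 + \frac{1}{261 + 9 \left(-6 - \frac{5}{4}\right)} = -7 + \frac{1}{261 + 9 \left(- \frac{29}{4}\right)} = -7 + \frac{1}{261 - \frac{261}{4}} = -7 + \frac{1}{\frac{783}{4}} = -7 + \frac{4}{783} = - \frac{5477}{783} \approx -6.9949$)
$f{\left(P \right)} = 2 P$
$\frac{f{\left(m \right)}}{8841} = \frac{2 \left(- \frac{5477}{783}\right)}{8841} = \left(- \frac{10954}{783}\right) \frac{1}{8841} = - \frac{10954}{6922503}$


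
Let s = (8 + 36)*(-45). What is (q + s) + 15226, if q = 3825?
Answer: 17071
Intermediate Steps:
s = -1980 (s = 44*(-45) = -1980)
(q + s) + 15226 = (3825 - 1980) + 15226 = 1845 + 15226 = 17071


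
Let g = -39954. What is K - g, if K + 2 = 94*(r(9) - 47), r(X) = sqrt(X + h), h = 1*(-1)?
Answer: 35534 + 188*sqrt(2) ≈ 35800.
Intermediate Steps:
h = -1
r(X) = sqrt(-1 + X) (r(X) = sqrt(X - 1) = sqrt(-1 + X))
K = -4420 + 188*sqrt(2) (K = -2 + 94*(sqrt(-1 + 9) - 47) = -2 + 94*(sqrt(8) - 47) = -2 + 94*(2*sqrt(2) - 47) = -2 + 94*(-47 + 2*sqrt(2)) = -2 + (-4418 + 188*sqrt(2)) = -4420 + 188*sqrt(2) ≈ -4154.1)
K - g = (-4420 + 188*sqrt(2)) - 1*(-39954) = (-4420 + 188*sqrt(2)) + 39954 = 35534 + 188*sqrt(2)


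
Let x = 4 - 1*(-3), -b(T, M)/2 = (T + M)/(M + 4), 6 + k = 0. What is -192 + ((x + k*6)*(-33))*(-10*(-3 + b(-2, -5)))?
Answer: 162498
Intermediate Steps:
k = -6 (k = -6 + 0 = -6)
b(T, M) = -2*(M + T)/(4 + M) (b(T, M) = -2*(T + M)/(M + 4) = -2*(M + T)/(4 + M))
x = 7 (x = 4 + 3 = 7)
-192 + ((x + k*6)*(-33))*(-10*(-3 + b(-2, -5))) = -192 + ((7 - 6*6)*(-33))*(-10*(-3 + 2*(-1*(-5) - 1*(-2))/(4 - 5))) = -192 + ((7 - 36)*(-33))*(-10*(-3 + 2*(5 + 2)/(-1))) = -192 + (-29*(-33))*(-10*(-3 + 2*(-1)*7)) = -192 + 957*(-10*(-3 - 14)) = -192 + 957*(-10*(-17)) = -192 + 957*170 = -192 + 162690 = 162498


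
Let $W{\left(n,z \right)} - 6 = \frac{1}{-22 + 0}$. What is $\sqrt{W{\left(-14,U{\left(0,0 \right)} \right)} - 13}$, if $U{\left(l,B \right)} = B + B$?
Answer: $\frac{i \sqrt{3410}}{22} \approx 2.6543 i$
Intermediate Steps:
$U{\left(l,B \right)} = 2 B$
$W{\left(n,z \right)} = \frac{131}{22}$ ($W{\left(n,z \right)} = 6 + \frac{1}{-22 + 0} = 6 + \frac{1}{-22} = 6 - \frac{1}{22} = \frac{131}{22}$)
$\sqrt{W{\left(-14,U{\left(0,0 \right)} \right)} - 13} = \sqrt{\frac{131}{22} - 13} = \sqrt{- \frac{155}{22}} = \frac{i \sqrt{3410}}{22}$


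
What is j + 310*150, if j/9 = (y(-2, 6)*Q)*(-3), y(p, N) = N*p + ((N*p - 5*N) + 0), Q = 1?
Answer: 47958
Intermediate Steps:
y(p, N) = -5*N + 2*N*p (y(p, N) = N*p + ((-5*N + N*p) + 0) = N*p + (-5*N + N*p) = -5*N + 2*N*p)
j = 1458 (j = 9*(((6*(-5 + 2*(-2)))*1)*(-3)) = 9*(((6*(-5 - 4))*1)*(-3)) = 9*(((6*(-9))*1)*(-3)) = 9*(-54*1*(-3)) = 9*(-54*(-3)) = 9*162 = 1458)
j + 310*150 = 1458 + 310*150 = 1458 + 46500 = 47958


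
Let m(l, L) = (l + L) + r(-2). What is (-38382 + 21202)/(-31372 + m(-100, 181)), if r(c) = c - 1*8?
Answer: 17180/31301 ≈ 0.54886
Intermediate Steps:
r(c) = -8 + c (r(c) = c - 8 = -8 + c)
m(l, L) = -10 + L + l (m(l, L) = (l + L) + (-8 - 2) = (L + l) - 10 = -10 + L + l)
(-38382 + 21202)/(-31372 + m(-100, 181)) = (-38382 + 21202)/(-31372 + (-10 + 181 - 100)) = -17180/(-31372 + 71) = -17180/(-31301) = -17180*(-1/31301) = 17180/31301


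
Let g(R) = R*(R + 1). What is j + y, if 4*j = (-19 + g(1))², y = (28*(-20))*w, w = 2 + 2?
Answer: -8671/4 ≈ -2167.8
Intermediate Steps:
w = 4
g(R) = R*(1 + R)
y = -2240 (y = (28*(-20))*4 = -560*4 = -2240)
j = 289/4 (j = (-19 + 1*(1 + 1))²/4 = (-19 + 1*2)²/4 = (-19 + 2)²/4 = (¼)*(-17)² = (¼)*289 = 289/4 ≈ 72.250)
j + y = 289/4 - 2240 = -8671/4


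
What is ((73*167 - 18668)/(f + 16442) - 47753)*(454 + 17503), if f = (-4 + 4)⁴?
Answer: -14099141517971/16442 ≈ -8.5751e+8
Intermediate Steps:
f = 0 (f = 0⁴ = 0)
((73*167 - 18668)/(f + 16442) - 47753)*(454 + 17503) = ((73*167 - 18668)/(0 + 16442) - 47753)*(454 + 17503) = ((12191 - 18668)/16442 - 47753)*17957 = (-6477*1/16442 - 47753)*17957 = (-6477/16442 - 47753)*17957 = -785161303/16442*17957 = -14099141517971/16442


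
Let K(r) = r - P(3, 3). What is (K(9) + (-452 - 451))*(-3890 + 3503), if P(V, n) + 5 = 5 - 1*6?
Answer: 343656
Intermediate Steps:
P(V, n) = -6 (P(V, n) = -5 + (5 - 1*6) = -5 + (5 - 6) = -5 - 1 = -6)
K(r) = 6 + r (K(r) = r - 1*(-6) = r + 6 = 6 + r)
(K(9) + (-452 - 451))*(-3890 + 3503) = ((6 + 9) + (-452 - 451))*(-3890 + 3503) = (15 - 903)*(-387) = -888*(-387) = 343656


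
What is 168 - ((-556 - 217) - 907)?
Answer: 1848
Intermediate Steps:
168 - ((-556 - 217) - 907) = 168 - (-773 - 907) = 168 - 1*(-1680) = 168 + 1680 = 1848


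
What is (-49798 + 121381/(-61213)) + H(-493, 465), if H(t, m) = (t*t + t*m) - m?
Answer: -2231886148/61213 ≈ -36461.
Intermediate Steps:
H(t, m) = t**2 - m + m*t (H(t, m) = (t**2 + m*t) - m = t**2 - m + m*t)
(-49798 + 121381/(-61213)) + H(-493, 465) = (-49798 + 121381/(-61213)) + ((-493)**2 - 1*465 + 465*(-493)) = (-49798 + 121381*(-1/61213)) + (243049 - 465 - 229245) = (-49798 - 121381/61213) + 13339 = -3048406355/61213 + 13339 = -2231886148/61213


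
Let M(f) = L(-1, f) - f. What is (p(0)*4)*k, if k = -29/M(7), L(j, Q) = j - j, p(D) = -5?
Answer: -580/7 ≈ -82.857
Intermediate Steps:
L(j, Q) = 0
M(f) = -f (M(f) = 0 - f = -f)
k = 29/7 (k = -29/((-1*7)) = -29/(-7) = -29*(-⅐) = 29/7 ≈ 4.1429)
(p(0)*4)*k = -5*4*(29/7) = -20*29/7 = -580/7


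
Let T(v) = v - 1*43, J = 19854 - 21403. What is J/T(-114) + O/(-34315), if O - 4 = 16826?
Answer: 10102325/1077491 ≈ 9.3758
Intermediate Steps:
J = -1549
O = 16830 (O = 4 + 16826 = 16830)
T(v) = -43 + v (T(v) = v - 43 = -43 + v)
J/T(-114) + O/(-34315) = -1549/(-43 - 114) + 16830/(-34315) = -1549/(-157) + 16830*(-1/34315) = -1549*(-1/157) - 3366/6863 = 1549/157 - 3366/6863 = 10102325/1077491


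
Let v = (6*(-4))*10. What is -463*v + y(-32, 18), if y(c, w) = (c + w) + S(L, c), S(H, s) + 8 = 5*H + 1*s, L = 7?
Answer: 111101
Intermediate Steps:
S(H, s) = -8 + s + 5*H (S(H, s) = -8 + (5*H + 1*s) = -8 + (5*H + s) = -8 + (s + 5*H) = -8 + s + 5*H)
y(c, w) = 27 + w + 2*c (y(c, w) = (c + w) + (-8 + c + 5*7) = (c + w) + (-8 + c + 35) = (c + w) + (27 + c) = 27 + w + 2*c)
v = -240 (v = -24*10 = -240)
-463*v + y(-32, 18) = -463*(-240) + (27 + 18 + 2*(-32)) = 111120 + (27 + 18 - 64) = 111120 - 19 = 111101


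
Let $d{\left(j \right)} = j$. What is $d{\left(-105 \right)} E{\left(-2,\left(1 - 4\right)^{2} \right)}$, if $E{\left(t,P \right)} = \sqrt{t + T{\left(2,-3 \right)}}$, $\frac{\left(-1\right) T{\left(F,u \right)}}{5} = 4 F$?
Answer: $- 105 i \sqrt{42} \approx - 680.48 i$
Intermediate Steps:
$T{\left(F,u \right)} = - 20 F$ ($T{\left(F,u \right)} = - 5 \cdot 4 F = - 20 F$)
$E{\left(t,P \right)} = \sqrt{-40 + t}$ ($E{\left(t,P \right)} = \sqrt{t - 40} = \sqrt{-40 + t}$)
$d{\left(-105 \right)} E{\left(-2,\left(1 - 4\right)^{2} \right)} = - 105 \sqrt{-40 - 2} = - 105 \sqrt{-42} = - 105 i \sqrt{42}$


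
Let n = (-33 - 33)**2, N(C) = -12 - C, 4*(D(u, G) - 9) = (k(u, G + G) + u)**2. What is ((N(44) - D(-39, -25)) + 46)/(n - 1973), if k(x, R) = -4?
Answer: -1925/9532 ≈ -0.20195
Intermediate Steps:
D(u, G) = 9 + (-4 + u)**2/4
n = 4356 (n = (-66)**2 = 4356)
((N(44) - D(-39, -25)) + 46)/(n - 1973) = (((-12 - 1*44) - (9 + (-4 - 39)**2/4)) + 46)/(4356 - 1973) = (((-12 - 44) - (9 + (1/4)*(-43)**2)) + 46)/2383 = ((-56 - (9 + (1/4)*1849)) + 46)*(1/2383) = ((-56 - (9 + 1849/4)) + 46)*(1/2383) = ((-56 - 1*1885/4) + 46)*(1/2383) = ((-56 - 1885/4) + 46)*(1/2383) = (-2109/4 + 46)*(1/2383) = -1925/4*1/2383 = -1925/9532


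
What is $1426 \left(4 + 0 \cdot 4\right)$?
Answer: $5704$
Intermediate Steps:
$1426 \left(4 + 0 \cdot 4\right) = 1426 \left(4 + 0\right) = 1426 \cdot 4 = 5704$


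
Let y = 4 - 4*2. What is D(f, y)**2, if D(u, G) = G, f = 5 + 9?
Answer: 16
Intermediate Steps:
f = 14
y = -4 (y = 4 - 8 = -4)
D(f, y)**2 = (-4)**2 = 16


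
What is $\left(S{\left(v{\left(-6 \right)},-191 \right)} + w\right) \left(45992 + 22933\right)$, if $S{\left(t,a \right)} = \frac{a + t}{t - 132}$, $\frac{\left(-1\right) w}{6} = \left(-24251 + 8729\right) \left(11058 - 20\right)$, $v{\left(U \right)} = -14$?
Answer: $\frac{10344725007688425}{146} \approx 7.0854 \cdot 10^{13}$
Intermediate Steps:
$w = 1027991016$ ($w = - 6 \left(-24251 + 8729\right) \left(11058 - 20\right) = - 6 \left(\left(-15522\right) 11038\right) = \left(-6\right) \left(-171331836\right) = 1027991016$)
$S{\left(t,a \right)} = \frac{a + t}{-132 + t}$
$\left(S{\left(v{\left(-6 \right)},-191 \right)} + w\right) \left(45992 + 22933\right) = \left(\frac{-191 - 14}{-132 - 14} + 1027991016\right) \left(45992 + 22933\right) = \left(\frac{1}{-146} \left(-205\right) + 1027991016\right) 68925 = \left(\left(- \frac{1}{146}\right) \left(-205\right) + 1027991016\right) 68925 = \left(\frac{205}{146} + 1027991016\right) 68925 = \frac{150086688541}{146} \cdot 68925 = \frac{10344725007688425}{146}$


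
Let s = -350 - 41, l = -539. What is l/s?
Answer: 539/391 ≈ 1.3785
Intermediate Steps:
s = -391
l/s = -539/(-391) = -539*(-1/391) = 539/391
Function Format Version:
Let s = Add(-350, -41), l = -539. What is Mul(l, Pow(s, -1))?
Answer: Rational(539, 391) ≈ 1.3785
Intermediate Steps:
s = -391
Mul(l, Pow(s, -1)) = Mul(-539, Pow(-391, -1)) = Mul(-539, Rational(-1, 391)) = Rational(539, 391)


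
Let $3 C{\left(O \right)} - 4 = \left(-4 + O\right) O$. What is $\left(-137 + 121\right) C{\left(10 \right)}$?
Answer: $- \frac{1024}{3} \approx -341.33$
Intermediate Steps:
$C{\left(O \right)} = \frac{4}{3} + \frac{O \left(-4 + O\right)}{3}$ ($C{\left(O \right)} = \frac{4}{3} + \frac{\left(-4 + O\right) O}{3} = \frac{4}{3} + \frac{O \left(-4 + O\right)}{3}$)
$\left(-137 + 121\right) C{\left(10 \right)} = \left(-137 + 121\right) \left(\frac{4}{3} - \frac{40}{3} + \frac{10^{2}}{3}\right) = - 16 \left(\frac{4}{3} - \frac{40}{3} + \frac{1}{3} \cdot 100\right) = - 16 \left(\frac{4}{3} - \frac{40}{3} + \frac{100}{3}\right) = \left(-16\right) \frac{64}{3} = - \frac{1024}{3}$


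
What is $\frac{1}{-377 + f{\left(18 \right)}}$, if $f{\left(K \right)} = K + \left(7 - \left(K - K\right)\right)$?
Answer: $- \frac{1}{352} \approx -0.0028409$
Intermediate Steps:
$f{\left(K \right)} = 7 + K$ ($f{\left(K \right)} = K + \left(7 - 0\right) = K + \left(7 + 0\right) = K + 7 = 7 + K$)
$\frac{1}{-377 + f{\left(18 \right)}} = \frac{1}{-377 + \left(7 + 18\right)} = \frac{1}{-377 + 25} = \frac{1}{-352} = - \frac{1}{352}$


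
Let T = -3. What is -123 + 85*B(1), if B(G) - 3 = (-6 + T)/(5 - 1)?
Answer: -237/4 ≈ -59.250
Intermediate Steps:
B(G) = 3/4 (B(G) = 3 + (-6 - 3)/(5 - 1) = 3 - 9/4 = 3/4)
-123 + 85*B(1) = -123 + 85*(3/4) = -123 + 255/4 = -237/4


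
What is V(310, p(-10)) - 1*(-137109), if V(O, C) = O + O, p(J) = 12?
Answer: 137729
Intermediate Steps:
V(O, C) = 2*O
V(310, p(-10)) - 1*(-137109) = 2*310 - 1*(-137109) = 620 + 137109 = 137729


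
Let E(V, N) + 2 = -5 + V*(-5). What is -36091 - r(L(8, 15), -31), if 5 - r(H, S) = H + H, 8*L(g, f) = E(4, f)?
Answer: -144411/4 ≈ -36103.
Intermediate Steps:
E(V, N) = -7 - 5*V (E(V, N) = -2 + (-5 + V*(-5)) = -2 + (-5 - 5*V) = -7 - 5*V)
L(g, f) = -27/8 (L(g, f) = (-7 - 5*4)/8 = (-7 - 20)/8 = (⅛)*(-27) = -27/8)
r(H, S) = 5 - 2*H (r(H, S) = 5 - (H + H) = 5 - 2*H)
-36091 - r(L(8, 15), -31) = -36091 - (5 - 2*(-27/8)) = -36091 - (5 + 27/4) = -36091 - 1*47/4 = -36091 - 47/4 = -144411/4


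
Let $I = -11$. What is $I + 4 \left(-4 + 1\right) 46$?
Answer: $-563$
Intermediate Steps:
$I + 4 \left(-4 + 1\right) 46 = -11 + 4 \left(-4 + 1\right) 46 = -11 + 4 \left(-3\right) 46 = -11 - 552 = -563$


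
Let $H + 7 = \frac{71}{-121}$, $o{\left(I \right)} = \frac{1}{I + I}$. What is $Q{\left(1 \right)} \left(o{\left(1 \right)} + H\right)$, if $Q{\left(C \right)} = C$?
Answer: $- \frac{1715}{242} \approx -7.0868$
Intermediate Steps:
$o{\left(I \right)} = \frac{1}{2 I}$
$H = - \frac{918}{121}$ ($H = -7 + \frac{71}{-121} = -7 + 71 \left(- \frac{1}{121}\right) = -7 - \frac{71}{121} = - \frac{918}{121} \approx -7.5868$)
$Q{\left(1 \right)} \left(o{\left(1 \right)} + H\right) = 1 \left(\frac{1}{2 \cdot 1} - \frac{918}{121}\right) = 1 \left(\frac{1}{2} \cdot 1 - \frac{918}{121}\right) = 1 \left(\frac{1}{2} - \frac{918}{121}\right) = 1 \left(- \frac{1715}{242}\right) = - \frac{1715}{242}$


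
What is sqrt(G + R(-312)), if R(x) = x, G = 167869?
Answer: sqrt(167557) ≈ 409.34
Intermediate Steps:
sqrt(G + R(-312)) = sqrt(167869 - 312) = sqrt(167557)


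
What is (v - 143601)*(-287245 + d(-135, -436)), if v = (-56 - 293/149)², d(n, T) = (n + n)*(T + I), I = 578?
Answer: 1013705000898720/22201 ≈ 4.5660e+10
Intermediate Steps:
d(n, T) = 2*n*(578 + T) (d(n, T) = (n + n)*(T + 578) = (2*n)*(578 + T) = 2*n*(578 + T))
v = 74597769/22201 (v = (-56 - 293*1/149)² = (-56 - 293/149)² = (-8637/149)² = 74597769/22201 ≈ 3360.1)
(v - 143601)*(-287245 + d(-135, -436)) = (74597769/22201 - 143601)*(-287245 + 2*(-135)*(578 - 436)) = -3113488032*(-287245 + 2*(-135)*142)/22201 = -3113488032*(-287245 - 38340)/22201 = -3113488032/22201*(-325585) = 1013705000898720/22201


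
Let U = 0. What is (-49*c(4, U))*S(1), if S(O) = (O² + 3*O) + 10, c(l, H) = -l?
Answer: 2744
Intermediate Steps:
S(O) = 10 + O² + 3*O
(-49*c(4, U))*S(1) = (-(-49)*4)*(10 + 1² + 3*1) = (-49*(-4))*(10 + 1 + 3) = 196*14 = 2744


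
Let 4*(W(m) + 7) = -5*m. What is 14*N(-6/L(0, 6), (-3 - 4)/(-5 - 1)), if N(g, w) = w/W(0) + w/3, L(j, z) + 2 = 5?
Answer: 28/9 ≈ 3.1111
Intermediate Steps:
L(j, z) = 3 (L(j, z) = -2 + 5 = 3)
W(m) = -7 - 5*m/4 (W(m) = -7 + (-5*m)/4 = -7 - 5*m/4)
N(g, w) = 4*w/21 (N(g, w) = w/(-7 - 5/4*0) + w/3 = w/(-7 + 0) + w*(1/3) = w/(-7) + w/3 = w*(-1/7) + w/3 = -w/7 + w/3 = 4*w/21)
14*N(-6/L(0, 6), (-3 - 4)/(-5 - 1)) = 14*(4*((-3 - 4)/(-5 - 1))/21) = 14*(4*(-7/(-6))/21) = 14*(4*(-7*(-1/6))/21) = 14*((4/21)*(7/6)) = 14*(2/9) = 28/9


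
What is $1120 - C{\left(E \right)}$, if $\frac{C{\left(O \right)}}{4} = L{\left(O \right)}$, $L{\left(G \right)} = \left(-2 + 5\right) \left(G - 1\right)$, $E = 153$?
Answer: $-704$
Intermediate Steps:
$L{\left(G \right)} = -3 + 3 G$ ($L{\left(G \right)} = 3 \left(-1 + G\right) = -3 + 3 G$)
$C{\left(O \right)} = -12 + 12 O$ ($C{\left(O \right)} = 4 \left(-3 + 3 O\right) = -12 + 12 O$)
$1120 - C{\left(E \right)} = 1120 - \left(-12 + 12 \cdot 153\right) = 1120 - \left(-12 + 1836\right) = 1120 - 1824 = -704$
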